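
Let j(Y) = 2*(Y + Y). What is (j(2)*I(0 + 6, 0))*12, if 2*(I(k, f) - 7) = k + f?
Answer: 960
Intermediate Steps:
j(Y) = 4*Y (j(Y) = 2*(2*Y) = 4*Y)
I(k, f) = 7 + f/2 + k/2 (I(k, f) = 7 + (k + f)/2 = 7 + (f + k)/2 = 7 + (f/2 + k/2) = 7 + f/2 + k/2)
(j(2)*I(0 + 6, 0))*12 = ((4*2)*(7 + (½)*0 + (0 + 6)/2))*12 = (8*(7 + 0 + (½)*6))*12 = (8*(7 + 0 + 3))*12 = (8*10)*12 = 80*12 = 960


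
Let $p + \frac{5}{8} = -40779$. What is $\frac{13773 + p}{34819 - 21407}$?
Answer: $- \frac{216053}{107296} \approx -2.0136$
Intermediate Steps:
$p = - \frac{326237}{8}$ ($p = - \frac{5}{8} - 40779 = - \frac{326237}{8} \approx -40780.0$)
$\frac{13773 + p}{34819 - 21407} = \frac{13773 - \frac{326237}{8}}{34819 - 21407} = - \frac{216053}{8 \cdot 13412} = \left(- \frac{216053}{8}\right) \frac{1}{13412} = - \frac{216053}{107296}$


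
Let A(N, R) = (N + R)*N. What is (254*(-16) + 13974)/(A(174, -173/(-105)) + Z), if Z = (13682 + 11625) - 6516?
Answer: 346850/1727379 ≈ 0.20080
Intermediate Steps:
Z = 18791 (Z = 25307 - 6516 = 18791)
A(N, R) = N*(N + R)
(254*(-16) + 13974)/(A(174, -173/(-105)) + Z) = (254*(-16) + 13974)/(174*(174 - 173/(-105)) + 18791) = (-4064 + 13974)/(174*(174 - 173*(-1/105)) + 18791) = 9910/(174*(174 + 173/105) + 18791) = 9910/(174*(18443/105) + 18791) = 9910/(1069694/35 + 18791) = 9910/(1727379/35) = 9910*(35/1727379) = 346850/1727379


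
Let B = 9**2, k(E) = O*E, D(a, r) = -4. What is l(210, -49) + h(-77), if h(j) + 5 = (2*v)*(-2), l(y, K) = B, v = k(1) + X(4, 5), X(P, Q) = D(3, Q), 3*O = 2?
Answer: 268/3 ≈ 89.333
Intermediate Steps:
O = 2/3 (O = (1/3)*2 = 2/3 ≈ 0.66667)
X(P, Q) = -4
k(E) = 2*E/3
B = 81
v = -10/3 (v = (2/3)*1 - 4 = 2/3 - 4 = -10/3 ≈ -3.3333)
l(y, K) = 81
h(j) = 25/3 (h(j) = -5 + (2*(-10/3))*(-2) = -5 - 20/3*(-2) = -5 + 40/3 = 25/3)
l(210, -49) + h(-77) = 81 + 25/3 = 268/3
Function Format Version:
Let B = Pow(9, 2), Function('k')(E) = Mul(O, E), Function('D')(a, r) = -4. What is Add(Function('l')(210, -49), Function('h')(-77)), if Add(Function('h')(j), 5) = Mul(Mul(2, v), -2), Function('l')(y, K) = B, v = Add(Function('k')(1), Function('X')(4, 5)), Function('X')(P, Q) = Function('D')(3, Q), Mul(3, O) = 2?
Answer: Rational(268, 3) ≈ 89.333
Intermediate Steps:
O = Rational(2, 3) (O = Mul(Rational(1, 3), 2) = Rational(2, 3) ≈ 0.66667)
Function('X')(P, Q) = -4
Function('k')(E) = Mul(Rational(2, 3), E)
B = 81
v = Rational(-10, 3) (v = Add(Mul(Rational(2, 3), 1), -4) = Add(Rational(2, 3), -4) = Rational(-10, 3) ≈ -3.3333)
Function('l')(y, K) = 81
Function('h')(j) = Rational(25, 3) (Function('h')(j) = Add(-5, Mul(Mul(2, Rational(-10, 3)), -2)) = Add(-5, Mul(Rational(-20, 3), -2)) = Add(-5, Rational(40, 3)) = Rational(25, 3))
Add(Function('l')(210, -49), Function('h')(-77)) = Add(81, Rational(25, 3)) = Rational(268, 3)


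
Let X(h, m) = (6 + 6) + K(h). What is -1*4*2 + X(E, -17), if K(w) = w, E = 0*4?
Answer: 4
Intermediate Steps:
E = 0
X(h, m) = 12 + h (X(h, m) = (6 + 6) + h = 12 + h)
-1*4*2 + X(E, -17) = -1*4*2 + (12 + 0) = -4*2 + 12 = -8 + 12 = 4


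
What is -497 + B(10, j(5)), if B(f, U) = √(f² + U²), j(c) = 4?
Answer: -497 + 2*√29 ≈ -486.23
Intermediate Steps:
B(f, U) = √(U² + f²)
-497 + B(10, j(5)) = -497 + √(4² + 10²) = -497 + √(16 + 100) = -497 + √116 = -497 + 2*√29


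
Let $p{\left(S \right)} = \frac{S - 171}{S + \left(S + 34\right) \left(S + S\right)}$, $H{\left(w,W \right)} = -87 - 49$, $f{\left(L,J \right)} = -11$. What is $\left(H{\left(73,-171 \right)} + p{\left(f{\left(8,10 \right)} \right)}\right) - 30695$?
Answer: $- \frac{15939445}{517} \approx -30831.0$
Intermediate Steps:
$H{\left(w,W \right)} = -136$
$p{\left(S \right)} = \frac{-171 + S}{S + 2 S \left(34 + S\right)}$ ($p{\left(S \right)} = \frac{-171 + S}{S + \left(34 + S\right) 2 S} = \frac{-171 + S}{S + 2 S \left(34 + S\right)}$)
$\left(H{\left(73,-171 \right)} + p{\left(f{\left(8,10 \right)} \right)}\right) - 30695 = \left(-136 + \frac{-171 - 11}{\left(-11\right) \left(69 + 2 \left(-11\right)\right)}\right) - 30695 = \left(-136 - \frac{1}{11} \frac{1}{69 - 22} \left(-182\right)\right) - 30695 = \left(-136 - \frac{1}{11} \cdot \frac{1}{47} \left(-182\right)\right) - 30695 = \left(-136 - \frac{1}{517} \left(-182\right)\right) - 30695 = \left(-136 + \frac{182}{517}\right) - 30695 = - \frac{70130}{517} - 30695 = - \frac{15939445}{517}$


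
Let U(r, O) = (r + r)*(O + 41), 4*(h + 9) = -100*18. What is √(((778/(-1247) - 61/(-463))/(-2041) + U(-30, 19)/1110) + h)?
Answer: 2*I*√219682114612091214031442/43600570637 ≈ 21.5*I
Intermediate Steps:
h = -459 (h = -9 + (-100*18)/4 = -9 + (¼)*(-1800) = -9 - 450 = -459)
U(r, O) = 2*r*(41 + O) (U(r, O) = (2*r)*(41 + O) = 2*r*(41 + O))
√(((778/(-1247) - 61/(-463))/(-2041) + U(-30, 19)/1110) + h) = √(((778/(-1247) - 61/(-463))/(-2041) + (2*(-30)*(41 + 19))/1110) - 459) = √(((778*(-1/1247) - 61*(-1/463))*(-1/2041) + (2*(-30)*60)*(1/1110)) - 459) = √(((-778/1247 + 61/463)*(-1/2041) - 3600*1/1110) - 459) = √((-284147/577361*(-1/2041) - 120/37) - 459) = √((284147/1178393801 - 120/37) - 459) = √(-141396742681/43600570637 - 459) = √(-20154058665064/43600570637) = 2*I*√219682114612091214031442/43600570637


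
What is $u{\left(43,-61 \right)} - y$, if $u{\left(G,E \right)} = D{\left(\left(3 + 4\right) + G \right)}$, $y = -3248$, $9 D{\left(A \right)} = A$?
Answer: $\frac{29282}{9} \approx 3253.6$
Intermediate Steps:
$D{\left(A \right)} = \frac{A}{9}$
$u{\left(G,E \right)} = \frac{7}{9} + \frac{G}{9}$ ($u{\left(G,E \right)} = \frac{\left(3 + 4\right) + G}{9} = \frac{7 + G}{9} = \frac{7}{9} + \frac{G}{9}$)
$u{\left(43,-61 \right)} - y = \left(\frac{7}{9} + \frac{1}{9} \cdot 43\right) - -3248 = \left(\frac{7}{9} + \frac{43}{9}\right) + 3248 = \frac{50}{9} + 3248 = \frac{29282}{9}$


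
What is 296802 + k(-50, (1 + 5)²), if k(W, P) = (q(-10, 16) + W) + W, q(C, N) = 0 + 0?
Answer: 296702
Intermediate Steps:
q(C, N) = 0
k(W, P) = 2*W (k(W, P) = (0 + W) + W = W + W = 2*W)
296802 + k(-50, (1 + 5)²) = 296802 + 2*(-50) = 296802 - 100 = 296702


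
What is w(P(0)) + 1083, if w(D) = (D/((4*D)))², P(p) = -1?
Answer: 17329/16 ≈ 1083.1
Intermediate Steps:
w(D) = 1/16 (w(D) = (D*(1/(4*D)))² = (¼)² = 1/16)
w(P(0)) + 1083 = 1/16 + 1083 = 17329/16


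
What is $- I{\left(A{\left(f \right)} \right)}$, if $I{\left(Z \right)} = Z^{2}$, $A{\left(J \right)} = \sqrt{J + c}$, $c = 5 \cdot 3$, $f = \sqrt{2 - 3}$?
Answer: $-15 - i \approx -15.0 - 1.0 i$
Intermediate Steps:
$f = i$ ($f = \sqrt{-1} = i \approx 1.0 i$)
$c = 15$
$A{\left(J \right)} = \sqrt{15 + J}$ ($A{\left(J \right)} = \sqrt{J + 15} = \sqrt{15 + J}$)
$- I{\left(A{\left(f \right)} \right)} = - \left(\sqrt{15 + i}\right)^{2} = - (15 + i) = -15 - i$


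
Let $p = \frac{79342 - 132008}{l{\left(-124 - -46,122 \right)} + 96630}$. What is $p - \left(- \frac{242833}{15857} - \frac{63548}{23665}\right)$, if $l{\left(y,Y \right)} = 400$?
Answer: $\frac{12712175791434}{728221609243} \approx 17.456$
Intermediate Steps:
$p = - \frac{26333}{48515}$ ($p = \frac{79342 - 132008}{400 + 96630} = - \frac{52666}{97030} = \left(-52666\right) \frac{1}{97030} = - \frac{26333}{48515} \approx -0.54278$)
$p - \left(- \frac{242833}{15857} - \frac{63548}{23665}\right) = - \frac{26333}{48515} - \left(- \frac{242833}{15857} - \frac{63548}{23665}\right) = - \frac{26333}{48515} - - \frac{6754323581}{375255905} = - \frac{26333}{48515} + \left(\frac{63548}{23665} + \frac{242833}{15857}\right) = - \frac{26333}{48515} + \frac{6754323581}{375255905} = \frac{12712175791434}{728221609243}$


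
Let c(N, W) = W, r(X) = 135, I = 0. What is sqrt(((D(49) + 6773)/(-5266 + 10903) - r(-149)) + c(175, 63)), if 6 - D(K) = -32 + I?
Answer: I*sqrt(2249461761)/5637 ≈ 8.4138*I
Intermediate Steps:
D(K) = 38 (D(K) = 6 - (-32 + 0) = 6 - 1*(-32) = 6 + 32 = 38)
sqrt(((D(49) + 6773)/(-5266 + 10903) - r(-149)) + c(175, 63)) = sqrt(((38 + 6773)/(-5266 + 10903) - 1*135) + 63) = sqrt((6811/5637 - 135) + 63) = sqrt(-754184/5637 + 63) = sqrt(-399053/5637) = I*sqrt(2249461761)/5637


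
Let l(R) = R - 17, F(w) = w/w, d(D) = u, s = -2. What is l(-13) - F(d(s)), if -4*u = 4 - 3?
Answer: -31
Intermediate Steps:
u = -¼ (u = -(4 - 3)/4 = -¼*1 = -¼ ≈ -0.25000)
d(D) = -¼
F(w) = 1
l(R) = -17 + R
l(-13) - F(d(s)) = (-17 - 13) - 1*1 = -30 - 1 = -31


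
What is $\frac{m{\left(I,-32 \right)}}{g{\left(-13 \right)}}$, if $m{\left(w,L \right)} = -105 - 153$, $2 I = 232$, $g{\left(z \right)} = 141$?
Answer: $- \frac{86}{47} \approx -1.8298$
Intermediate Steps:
$I = 116$ ($I = \frac{1}{2} \cdot 232 = 116$)
$m{\left(w,L \right)} = -258$ ($m{\left(w,L \right)} = -105 - 153 = -258$)
$\frac{m{\left(I,-32 \right)}}{g{\left(-13 \right)}} = - \frac{258}{141} = \left(-258\right) \frac{1}{141} = - \frac{86}{47}$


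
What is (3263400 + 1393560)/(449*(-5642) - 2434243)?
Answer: -60480/64513 ≈ -0.93749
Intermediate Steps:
(3263400 + 1393560)/(449*(-5642) - 2434243) = 4656960/(-2533258 - 2434243) = 4656960/(-4967501) = 4656960*(-1/4967501) = -60480/64513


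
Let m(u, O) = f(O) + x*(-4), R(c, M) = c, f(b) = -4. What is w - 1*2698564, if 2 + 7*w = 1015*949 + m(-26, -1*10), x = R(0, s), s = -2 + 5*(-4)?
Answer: -17926719/7 ≈ -2.5610e+6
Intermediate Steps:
s = -22 (s = -2 - 20 = -22)
x = 0
m(u, O) = -4 (m(u, O) = -4 + 0*(-4) = -4 + 0 = -4)
w = 963229/7 (w = -2/7 + (1015*949 - 4)/7 = -2/7 + (963235 - 4)/7 = -2/7 + (1/7)*963231 = -2/7 + 963231/7 = 963229/7 ≈ 1.3760e+5)
w - 1*2698564 = 963229/7 - 1*2698564 = 963229/7 - 2698564 = -17926719/7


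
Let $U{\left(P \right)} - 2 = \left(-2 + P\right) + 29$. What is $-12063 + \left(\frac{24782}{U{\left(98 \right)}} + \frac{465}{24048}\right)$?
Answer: $- \frac{12081847819}{1018032} \approx -11868.0$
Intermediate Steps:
$U{\left(P \right)} = 29 + P$ ($U{\left(P \right)} = 2 + \left(\left(-2 + P\right) + 29\right) = 2 + \left(27 + P\right) = 29 + P$)
$-12063 + \left(\frac{24782}{U{\left(98 \right)}} + \frac{465}{24048}\right) = -12063 + \left(\frac{24782}{29 + 98} + \frac{465}{24048}\right) = -12063 + \left(\frac{24782}{127} + 465 \cdot \frac{1}{24048}\right) = -12063 + \left(24782 \cdot \frac{1}{127} + \frac{155}{8016}\right) = -12063 + \left(\frac{24782}{127} + \frac{155}{8016}\right) = -12063 + \frac{198672197}{1018032} = - \frac{12081847819}{1018032}$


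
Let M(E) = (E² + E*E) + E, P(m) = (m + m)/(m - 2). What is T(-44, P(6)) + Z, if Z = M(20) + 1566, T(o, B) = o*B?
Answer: 2254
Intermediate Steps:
P(m) = 2*m/(-2 + m) (P(m) = (2*m)/(-2 + m) = 2*m/(-2 + m))
T(o, B) = B*o
M(E) = E + 2*E² (M(E) = (E² + E²) + E = 2*E² + E = E + 2*E²)
Z = 2386 (Z = 20*(1 + 2*20) + 1566 = 20*(1 + 40) + 1566 = 20*41 + 1566 = 820 + 1566 = 2386)
T(-44, P(6)) + Z = (2*6/(-2 + 6))*(-44) + 2386 = (2*6/4)*(-44) + 2386 = (2*6*(¼))*(-44) + 2386 = 3*(-44) + 2386 = -132 + 2386 = 2254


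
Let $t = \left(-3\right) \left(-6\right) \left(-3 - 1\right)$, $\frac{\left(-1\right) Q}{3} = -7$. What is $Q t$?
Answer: $-1512$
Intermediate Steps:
$Q = 21$ ($Q = \left(-3\right) \left(-7\right) = 21$)
$t = -72$ ($t = 18 \left(-3 - 1\right) = 18 \left(-4\right) = -72$)
$Q t = 21 \left(-72\right) = -1512$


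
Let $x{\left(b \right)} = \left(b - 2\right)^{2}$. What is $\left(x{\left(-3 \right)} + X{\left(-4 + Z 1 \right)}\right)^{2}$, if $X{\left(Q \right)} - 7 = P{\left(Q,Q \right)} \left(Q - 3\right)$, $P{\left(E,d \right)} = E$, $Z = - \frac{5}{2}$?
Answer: $\frac{140625}{16} \approx 8789.1$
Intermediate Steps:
$Z = - \frac{5}{2}$ ($Z = \left(-5\right) \frac{1}{2} = - \frac{5}{2} \approx -2.5$)
$x{\left(b \right)} = \left(-2 + b\right)^{2}$
$X{\left(Q \right)} = 7 + Q \left(-3 + Q\right)$ ($X{\left(Q \right)} = 7 + Q \left(Q - 3\right) = 7 + Q \left(-3 + Q\right)$)
$\left(x{\left(-3 \right)} + X{\left(-4 + Z 1 \right)}\right)^{2} = \left(\left(-2 - 3\right)^{2} + \left(7 + \left(-4 - \frac{5}{2}\right)^{2} - 3 \left(-4 - \frac{5}{2}\right)\right)\right)^{2} = \left(\left(-5\right)^{2} + \left(7 + \left(-4 - \frac{5}{2}\right)^{2} - 3 \left(-4 - \frac{5}{2}\right)\right)\right)^{2} = \left(25 + \left(7 + \left(- \frac{13}{2}\right)^{2} - - \frac{39}{2}\right)\right)^{2} = \left(25 + \left(7 + \frac{169}{4} + \frac{39}{2}\right)\right)^{2} = \left(25 + \frac{275}{4}\right)^{2} = \left(\frac{375}{4}\right)^{2} = \frac{140625}{16}$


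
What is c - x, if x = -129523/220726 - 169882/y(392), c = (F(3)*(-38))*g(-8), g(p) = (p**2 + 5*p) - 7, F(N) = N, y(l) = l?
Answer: -32534127987/21631148 ≈ -1504.0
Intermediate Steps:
g(p) = -7 + p**2 + 5*p
c = -1938 (c = (3*(-38))*(-7 + (-8)**2 + 5*(-8)) = -114*(-7 + 64 - 40) = -114*17 = -1938)
x = -9387036837/21631148 (x = -129523/220726 - 169882/392 = -129523*1/220726 - 169882*1/392 = -129523/220726 - 84941/196 = -9387036837/21631148 ≈ -433.96)
c - x = -1938 - 1*(-9387036837/21631148) = -1938 + 9387036837/21631148 = -32534127987/21631148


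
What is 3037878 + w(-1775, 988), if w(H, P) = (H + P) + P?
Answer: 3038079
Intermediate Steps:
w(H, P) = H + 2*P
3037878 + w(-1775, 988) = 3037878 + (-1775 + 2*988) = 3037878 + (-1775 + 1976) = 3037878 + 201 = 3038079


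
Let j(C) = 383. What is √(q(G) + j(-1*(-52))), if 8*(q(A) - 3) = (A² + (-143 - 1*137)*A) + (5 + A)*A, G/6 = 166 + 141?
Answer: √3141233/2 ≈ 886.18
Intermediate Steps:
G = 1842 (G = 6*(166 + 141) = 6*307 = 1842)
q(A) = 3 - 35*A + A²/8 + A*(5 + A)/8 (q(A) = 3 + ((A² + (-143 - 1*137)*A) + (5 + A)*A)/8 = 3 + ((A² + (-143 - 137)*A) + A*(5 + A))/8 = 3 + ((A² - 280*A) + A*(5 + A))/8 = 3 + (A² - 280*A + A*(5 + A))/8 = 3 + (-35*A + A²/8 + A*(5 + A)/8) = 3 - 35*A + A²/8 + A*(5 + A)/8)
√(q(G) + j(-1*(-52))) = √((3 - 275/8*1842 + (¼)*1842²) + 383) = √((3 - 253275/4 + (¼)*3392964) + 383) = √((3 - 253275/4 + 848241) + 383) = √(3139701/4 + 383) = √(3141233/4) = √3141233/2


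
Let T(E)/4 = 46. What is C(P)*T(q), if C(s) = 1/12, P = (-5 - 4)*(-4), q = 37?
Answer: 46/3 ≈ 15.333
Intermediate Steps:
T(E) = 184 (T(E) = 4*46 = 184)
P = 36 (P = -9*(-4) = 36)
C(s) = 1/12
C(P)*T(q) = (1/12)*184 = 46/3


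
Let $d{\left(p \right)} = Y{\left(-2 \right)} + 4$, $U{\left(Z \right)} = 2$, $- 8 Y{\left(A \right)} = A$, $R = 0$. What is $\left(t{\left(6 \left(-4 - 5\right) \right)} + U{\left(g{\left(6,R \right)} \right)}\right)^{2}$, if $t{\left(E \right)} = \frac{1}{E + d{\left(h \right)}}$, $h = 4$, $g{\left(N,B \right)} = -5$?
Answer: $\frac{155236}{39601} \approx 3.92$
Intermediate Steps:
$Y{\left(A \right)} = - \frac{A}{8}$
$d{\left(p \right)} = \frac{17}{4}$ ($d{\left(p \right)} = \left(- \frac{1}{8}\right) \left(-2\right) + 4 = \frac{1}{4} + 4 = \frac{17}{4}$)
$t{\left(E \right)} = \frac{1}{\frac{17}{4} + E}$ ($t{\left(E \right)} = \frac{1}{E + \frac{17}{4}} = \frac{1}{\frac{17}{4} + E}$)
$\left(t{\left(6 \left(-4 - 5\right) \right)} + U{\left(g{\left(6,R \right)} \right)}\right)^{2} = \left(\frac{4}{17 + 4 \cdot 6 \left(-4 - 5\right)} + 2\right)^{2} = \left(\frac{4}{17 + 4 \cdot 6 \left(-9\right)} + 2\right)^{2} = \left(\frac{4}{17 + 4 \left(-54\right)} + 2\right)^{2} = \left(\frac{4}{17 - 216} + 2\right)^{2} = \left(\frac{4}{-199} + 2\right)^{2} = \left(4 \left(- \frac{1}{199}\right) + 2\right)^{2} = \left(- \frac{4}{199} + 2\right)^{2} = \left(\frac{394}{199}\right)^{2} = \frac{155236}{39601}$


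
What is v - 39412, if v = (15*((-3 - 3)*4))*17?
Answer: -45532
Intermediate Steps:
v = -6120 (v = (15*(-6*4))*17 = (15*(-24))*17 = -360*17 = -6120)
v - 39412 = -6120 - 39412 = -45532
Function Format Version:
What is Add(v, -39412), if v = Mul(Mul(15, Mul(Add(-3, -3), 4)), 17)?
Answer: -45532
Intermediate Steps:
v = -6120 (v = Mul(Mul(15, Mul(-6, 4)), 17) = Mul(Mul(15, -24), 17) = Mul(-360, 17) = -6120)
Add(v, -39412) = Add(-6120, -39412) = -45532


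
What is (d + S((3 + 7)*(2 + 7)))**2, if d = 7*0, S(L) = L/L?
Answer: 1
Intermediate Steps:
S(L) = 1
d = 0
(d + S((3 + 7)*(2 + 7)))**2 = (0 + 1)**2 = 1**2 = 1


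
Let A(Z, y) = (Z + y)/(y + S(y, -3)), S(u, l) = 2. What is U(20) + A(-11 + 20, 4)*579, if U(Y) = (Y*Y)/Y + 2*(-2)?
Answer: 2541/2 ≈ 1270.5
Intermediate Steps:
A(Z, y) = (Z + y)/(2 + y) (A(Z, y) = (Z + y)/(y + 2) = (Z + y)/(2 + y))
U(Y) = -4 + Y (U(Y) = Y**2/Y - 4 = Y - 4 = -4 + Y)
U(20) + A(-11 + 20, 4)*579 = (-4 + 20) + (((-11 + 20) + 4)/(2 + 4))*579 = 16 + ((9 + 4)/6)*579 = 16 + ((1/6)*13)*579 = 16 + (13/6)*579 = 16 + 2509/2 = 2541/2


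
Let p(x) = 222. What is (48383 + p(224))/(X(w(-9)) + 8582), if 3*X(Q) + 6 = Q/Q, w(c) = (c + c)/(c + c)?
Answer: 145815/25741 ≈ 5.6647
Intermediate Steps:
w(c) = 1 (w(c) = (2*c)/((2*c)) = (2*c)*(1/(2*c)) = 1)
X(Q) = -5/3 (X(Q) = -2 + (Q/Q)/3 = -2 + (⅓)*1 = -2 + ⅓ = -5/3)
(48383 + p(224))/(X(w(-9)) + 8582) = (48383 + 222)/(-5/3 + 8582) = 48605/(25741/3) = 48605*(3/25741) = 145815/25741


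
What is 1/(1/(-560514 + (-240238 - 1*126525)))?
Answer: -927277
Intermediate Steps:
1/(1/(-560514 + (-240238 - 1*126525))) = 1/(1/(-560514 + (-240238 - 126525))) = 1/(1/(-560514 - 366763)) = 1/(1/(-927277)) = 1/(-1/927277) = -927277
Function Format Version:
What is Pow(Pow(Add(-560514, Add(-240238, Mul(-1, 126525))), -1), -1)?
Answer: -927277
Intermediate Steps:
Pow(Pow(Add(-560514, Add(-240238, Mul(-1, 126525))), -1), -1) = Pow(Pow(Add(-560514, Add(-240238, -126525)), -1), -1) = Pow(Pow(Add(-560514, -366763), -1), -1) = Pow(Pow(-927277, -1), -1) = Pow(Rational(-1, 927277), -1) = -927277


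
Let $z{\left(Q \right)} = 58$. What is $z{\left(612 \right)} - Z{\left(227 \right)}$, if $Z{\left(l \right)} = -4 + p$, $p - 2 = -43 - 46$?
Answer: $149$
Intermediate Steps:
$p = -87$ ($p = 2 - 89 = -87$)
$Z{\left(l \right)} = -91$ ($Z{\left(l \right)} = -4 - 87 = -91$)
$z{\left(612 \right)} - Z{\left(227 \right)} = 58 - -91 = 58 + 91 = 149$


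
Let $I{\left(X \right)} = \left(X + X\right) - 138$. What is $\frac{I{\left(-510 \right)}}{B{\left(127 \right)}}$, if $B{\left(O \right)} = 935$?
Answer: $- \frac{1158}{935} \approx -1.2385$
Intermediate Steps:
$I{\left(X \right)} = -138 + 2 X$ ($I{\left(X \right)} = 2 X - 138 = -138 + 2 X$)
$\frac{I{\left(-510 \right)}}{B{\left(127 \right)}} = \frac{-138 + 2 \left(-510\right)}{935} = \left(-138 - 1020\right) \frac{1}{935} = \left(-1158\right) \frac{1}{935} = - \frac{1158}{935}$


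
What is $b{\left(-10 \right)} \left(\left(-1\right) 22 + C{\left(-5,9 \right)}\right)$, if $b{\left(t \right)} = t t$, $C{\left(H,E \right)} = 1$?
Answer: $-2100$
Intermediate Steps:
$b{\left(t \right)} = t^{2}$
$b{\left(-10 \right)} \left(\left(-1\right) 22 + C{\left(-5,9 \right)}\right) = \left(-10\right)^{2} \left(\left(-1\right) 22 + 1\right) = 100 \left(-22 + 1\right) = 100 \left(-21\right) = -2100$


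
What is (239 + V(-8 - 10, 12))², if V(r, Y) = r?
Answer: 48841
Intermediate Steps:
(239 + V(-8 - 10, 12))² = (239 + (-8 - 10))² = (239 - 18)² = 221² = 48841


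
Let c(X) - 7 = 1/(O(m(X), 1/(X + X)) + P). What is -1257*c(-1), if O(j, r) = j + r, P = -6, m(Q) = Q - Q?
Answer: -111873/13 ≈ -8605.6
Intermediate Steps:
m(Q) = 0
c(X) = 7 + 1/(-6 + 1/(2*X)) (c(X) = 7 + 1/((0 + 1/(X + X)) - 6) = 7 + 1/((0 + 1/(2*X)) - 6) = 7 + 1/(1/(2*X) - 6) = 7 + 1/(-6 + 1/(2*X)))
-1257*c(-1) = -1257*(7 - 82*(-1))/(1 - 12*(-1)) = -1257*(7 + 82)/(1 + 12) = -1257*89/13 = -111873/13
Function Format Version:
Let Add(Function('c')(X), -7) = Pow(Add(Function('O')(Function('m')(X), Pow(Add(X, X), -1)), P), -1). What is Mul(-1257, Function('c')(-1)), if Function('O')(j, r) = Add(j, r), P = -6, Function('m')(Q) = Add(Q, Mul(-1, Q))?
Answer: Rational(-111873, 13) ≈ -8605.6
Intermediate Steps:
Function('m')(Q) = 0
Function('c')(X) = Add(7, Pow(Add(-6, Mul(Rational(1, 2), Pow(X, -1))), -1)) (Function('c')(X) = Add(7, Pow(Add(Add(0, Pow(Add(X, X), -1)), -6), -1)) = Add(7, Pow(Add(Add(0, Pow(Mul(2, X), -1)), -6), -1)) = Add(7, Pow(Add(Add(0, Mul(Rational(1, 2), Pow(X, -1))), -6), -1)) = Add(7, Pow(Add(Mul(Rational(1, 2), Pow(X, -1)), -6), -1)) = Add(7, Pow(Add(-6, Mul(Rational(1, 2), Pow(X, -1))), -1)))
Mul(-1257, Function('c')(-1)) = Mul(-1257, Mul(Pow(Add(1, Mul(-12, -1)), -1), Add(7, Mul(-82, -1)))) = Mul(-1257, Mul(Pow(Add(1, 12), -1), Add(7, 82))) = Mul(-1257, Mul(Pow(13, -1), 89)) = Mul(-1257, Mul(Rational(1, 13), 89)) = Mul(-1257, Rational(89, 13)) = Rational(-111873, 13)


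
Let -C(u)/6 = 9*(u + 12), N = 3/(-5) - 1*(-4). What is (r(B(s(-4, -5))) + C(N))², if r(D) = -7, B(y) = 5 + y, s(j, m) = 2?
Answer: 17581249/25 ≈ 7.0325e+5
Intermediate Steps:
N = 17/5 (N = 3*(-⅕) + 4 = -⅗ + 4 = 17/5 ≈ 3.4000)
C(u) = -648 - 54*u (C(u) = -54*(u + 12) = -54*(12 + u) = -6*(108 + 9*u) = -648 - 54*u)
(r(B(s(-4, -5))) + C(N))² = (-7 + (-648 - 54*17/5))² = (-7 + (-648 - 918/5))² = (-7 - 4158/5)² = (-4193/5)² = 17581249/25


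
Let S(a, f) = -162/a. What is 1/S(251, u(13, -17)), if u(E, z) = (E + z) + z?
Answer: -251/162 ≈ -1.5494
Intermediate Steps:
u(E, z) = E + 2*z
1/S(251, u(13, -17)) = 1/(-162/251) = -251/162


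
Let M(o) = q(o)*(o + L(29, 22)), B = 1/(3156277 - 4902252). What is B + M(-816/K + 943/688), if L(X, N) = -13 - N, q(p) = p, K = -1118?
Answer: -9651978796523361/139669507577600 ≈ -69.106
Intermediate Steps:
B = -1/1745975 (B = 1/(-1745975) = -1/1745975 ≈ -5.7275e-7)
M(o) = o*(-35 + o) (M(o) = o*(o + (-13 - 1*22)) = o*(o + (-13 - 22)) = o*(o - 35) = o*(-35 + o))
B + M(-816/K + 943/688) = -1/1745975 + (-816/(-1118) + 943/688)*(-35 + (-816/(-1118) + 943/688)) = -1/1745975 + (-816*(-1/1118) + 943*(1/688))*(-35 + (-816*(-1/1118) + 943*(1/688))) = -1/1745975 + (408/559 + 943/688)*(-35 + (408/559 + 943/688)) = -1/1745975 + 18787*(-35 + 18787/8944)/8944 = -1/1745975 + (18787/8944)*(-294253/8944) = -1/1745975 - 5528131111/79995136 = -9651978796523361/139669507577600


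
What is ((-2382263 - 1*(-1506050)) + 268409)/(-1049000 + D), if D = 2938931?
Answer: -607804/1889931 ≈ -0.32160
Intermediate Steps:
((-2382263 - 1*(-1506050)) + 268409)/(-1049000 + D) = ((-2382263 - 1*(-1506050)) + 268409)/(-1049000 + 2938931) = ((-2382263 + 1506050) + 268409)/1889931 = (-876213 + 268409)*(1/1889931) = -607804*1/1889931 = -607804/1889931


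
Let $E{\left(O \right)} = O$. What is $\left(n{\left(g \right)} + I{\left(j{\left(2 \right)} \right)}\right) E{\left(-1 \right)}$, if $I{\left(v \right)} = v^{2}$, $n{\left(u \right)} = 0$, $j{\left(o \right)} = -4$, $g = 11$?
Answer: $-16$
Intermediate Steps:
$\left(n{\left(g \right)} + I{\left(j{\left(2 \right)} \right)}\right) E{\left(-1 \right)} = \left(0 + \left(-4\right)^{2}\right) \left(-1\right) = \left(0 + 16\right) \left(-1\right) = 16 \left(-1\right) = -16$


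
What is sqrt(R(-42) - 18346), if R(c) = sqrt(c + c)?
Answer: sqrt(-18346 + 2*I*sqrt(21)) ≈ 0.0338 + 135.45*I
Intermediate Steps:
R(c) = sqrt(2)*sqrt(c) (R(c) = sqrt(2*c) = sqrt(2)*sqrt(c))
sqrt(R(-42) - 18346) = sqrt(sqrt(2)*sqrt(-42) - 18346) = sqrt(sqrt(2)*(I*sqrt(42)) - 18346) = sqrt(2*I*sqrt(21) - 18346) = sqrt(-18346 + 2*I*sqrt(21))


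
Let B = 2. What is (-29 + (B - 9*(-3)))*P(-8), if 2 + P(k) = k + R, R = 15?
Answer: 0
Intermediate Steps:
P(k) = 13 + k (P(k) = -2 + (k + 15) = -2 + (15 + k) = 13 + k)
(-29 + (B - 9*(-3)))*P(-8) = (-29 + (2 - 9*(-3)))*(13 - 8) = (-29 + (2 + 27))*5 = (-29 + 29)*5 = 0*5 = 0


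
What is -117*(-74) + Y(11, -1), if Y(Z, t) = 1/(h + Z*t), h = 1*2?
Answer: 77921/9 ≈ 8657.9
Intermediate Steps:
h = 2
Y(Z, t) = 1/(2 + Z*t)
-117*(-74) + Y(11, -1) = -117*(-74) + 1/(2 + 11*(-1)) = 8658 + 1/(2 - 11) = 8658 + 1/(-9) = 8658 - ⅑ = 77921/9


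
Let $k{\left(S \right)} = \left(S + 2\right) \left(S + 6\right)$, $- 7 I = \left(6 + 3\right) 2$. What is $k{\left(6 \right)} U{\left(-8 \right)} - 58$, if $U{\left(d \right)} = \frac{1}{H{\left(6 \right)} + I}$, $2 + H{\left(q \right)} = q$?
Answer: $\frac{46}{5} \approx 9.2$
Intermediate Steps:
$H{\left(q \right)} = -2 + q$
$I = - \frac{18}{7}$ ($I = - \frac{\left(6 + 3\right) 2}{7} = - \frac{9 \cdot 2}{7} = \left(- \frac{1}{7}\right) 18 = - \frac{18}{7} \approx -2.5714$)
$U{\left(d \right)} = \frac{7}{10}$ ($U{\left(d \right)} = \frac{1}{\left(-2 + 6\right) - \frac{18}{7}} = \frac{1}{4 - \frac{18}{7}} = \frac{1}{\frac{10}{7}} = \frac{7}{10}$)
$k{\left(S \right)} = \left(2 + S\right) \left(6 + S\right)$
$k{\left(6 \right)} U{\left(-8 \right)} - 58 = \left(12 + 6^{2} + 8 \cdot 6\right) \frac{7}{10} - 58 = \left(12 + 36 + 48\right) \frac{7}{10} - 58 = 96 \cdot \frac{7}{10} - 58 = \frac{336}{5} - 58 = \frac{46}{5}$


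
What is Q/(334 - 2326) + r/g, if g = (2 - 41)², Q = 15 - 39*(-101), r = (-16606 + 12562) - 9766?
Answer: -5587259/504972 ≈ -11.064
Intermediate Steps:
r = -13810 (r = -4044 - 9766 = -13810)
Q = 3954 (Q = 15 + 3939 = 3954)
g = 1521 (g = (-39)² = 1521)
Q/(334 - 2326) + r/g = 3954/(334 - 2326) - 13810/1521 = 3954/(-1992) - 13810*1/1521 = 3954*(-1/1992) - 13810/1521 = -659/332 - 13810/1521 = -5587259/504972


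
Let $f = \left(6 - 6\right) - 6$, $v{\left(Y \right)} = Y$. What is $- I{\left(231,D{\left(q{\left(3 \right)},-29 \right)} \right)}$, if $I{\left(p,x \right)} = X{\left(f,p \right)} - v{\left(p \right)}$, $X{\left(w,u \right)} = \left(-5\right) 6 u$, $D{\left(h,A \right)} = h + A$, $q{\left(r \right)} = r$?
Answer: $7161$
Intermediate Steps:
$D{\left(h,A \right)} = A + h$
$f = -6$ ($f = 0 - 6 = -6$)
$X{\left(w,u \right)} = - 30 u$
$I{\left(p,x \right)} = - 31 p$ ($I{\left(p,x \right)} = - 30 p - p = - 31 p$)
$- I{\left(231,D{\left(q{\left(3 \right)},-29 \right)} \right)} = - \left(-31\right) 231 = \left(-1\right) \left(-7161\right) = 7161$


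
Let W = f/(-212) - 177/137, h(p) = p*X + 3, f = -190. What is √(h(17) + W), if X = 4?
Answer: √14889624430/14522 ≈ 8.4026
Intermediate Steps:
h(p) = 3 + 4*p (h(p) = p*4 + 3 = 4*p + 3 = 3 + 4*p)
W = -5747/14522 (W = -190/(-212) - 177/137 = -190*(-1/212) - 177*1/137 = 95/106 - 177/137 = -5747/14522 ≈ -0.39574)
√(h(17) + W) = √((3 + 4*17) - 5747/14522) = √((3 + 68) - 5747/14522) = √(71 - 5747/14522) = √(1025315/14522) = √14889624430/14522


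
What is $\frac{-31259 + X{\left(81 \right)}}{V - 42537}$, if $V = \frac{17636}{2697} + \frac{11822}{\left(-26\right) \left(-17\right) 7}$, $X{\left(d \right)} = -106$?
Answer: $\frac{130862903535}{177432156224} \approx 0.73754$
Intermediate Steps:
$V = \frac{43224859}{4172259}$ ($V = 17636 \cdot \frac{1}{2697} + \frac{11822}{442 \cdot 7} = \frac{17636}{2697} + \frac{11822}{3094} = \frac{17636}{2697} + 11822 \cdot \frac{1}{3094} = \frac{17636}{2697} + \frac{5911}{1547} = \frac{43224859}{4172259} \approx 10.36$)
$\frac{-31259 + X{\left(81 \right)}}{V - 42537} = \frac{-31259 - 106}{\frac{43224859}{4172259} - 42537} = - \frac{31365}{- \frac{177432156224}{4172259}} = \left(-31365\right) \left(- \frac{4172259}{177432156224}\right) = \frac{130862903535}{177432156224}$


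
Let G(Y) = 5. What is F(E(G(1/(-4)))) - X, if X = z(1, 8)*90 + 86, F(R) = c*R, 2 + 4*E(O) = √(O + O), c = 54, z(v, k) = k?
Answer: -833 + 27*√10/2 ≈ -790.31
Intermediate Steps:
E(O) = -½ + √2*√O/4 (E(O) = -½ + √(O + O)/4 = -½ + √(2*O)/4 = -½ + (√2*√O)/4 = -½ + √2*√O/4)
F(R) = 54*R
X = 806 (X = 8*90 + 86 = 720 + 86 = 806)
F(E(G(1/(-4)))) - X = 54*(-½ + √2*√5/4) - 1*806 = 54*(-½ + √10/4) - 806 = (-27 + 27*√10/2) - 806 = -833 + 27*√10/2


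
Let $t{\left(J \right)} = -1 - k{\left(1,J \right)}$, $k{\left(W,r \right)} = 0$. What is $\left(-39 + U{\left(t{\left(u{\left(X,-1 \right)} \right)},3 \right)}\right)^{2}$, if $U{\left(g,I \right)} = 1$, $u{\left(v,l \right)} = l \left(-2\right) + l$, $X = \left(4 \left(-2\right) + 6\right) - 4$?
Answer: $1444$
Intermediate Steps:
$X = -6$ ($X = \left(-8 + 6\right) - 4 = -2 - 4 = -6$)
$u{\left(v,l \right)} = - l$ ($u{\left(v,l \right)} = - 2 l + l = - l$)
$t{\left(J \right)} = -1$ ($t{\left(J \right)} = -1 - 0 = -1 + 0 = -1$)
$\left(-39 + U{\left(t{\left(u{\left(X,-1 \right)} \right)},3 \right)}\right)^{2} = \left(-39 + 1\right)^{2} = \left(-38\right)^{2} = 1444$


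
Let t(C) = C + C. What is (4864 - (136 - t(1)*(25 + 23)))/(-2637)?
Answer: -536/293 ≈ -1.8294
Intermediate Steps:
t(C) = 2*C
(4864 - (136 - t(1)*(25 + 23)))/(-2637) = (4864 - (136 - 2*1*(25 + 23)))/(-2637) = (4864 - (136 - 2*48))*(-1/2637) = (4864 - (136 - 1*96))*(-1/2637) = (4864 - (136 - 96))*(-1/2637) = (4864 - 1*40)*(-1/2637) = (4864 - 40)*(-1/2637) = 4824*(-1/2637) = -536/293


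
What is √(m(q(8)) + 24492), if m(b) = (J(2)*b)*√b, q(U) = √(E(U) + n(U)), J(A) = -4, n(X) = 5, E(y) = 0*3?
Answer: 2*√(6123 - 5^(¾)) ≈ 156.46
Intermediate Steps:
E(y) = 0
q(U) = √5 (q(U) = √(0 + 5) = √5)
m(b) = -4*b^(3/2) (m(b) = (-4*b)*√b = -4*b^(3/2))
√(m(q(8)) + 24492) = √(-4*5^(¾) + 24492) = √(24492 - 4*5^(¾))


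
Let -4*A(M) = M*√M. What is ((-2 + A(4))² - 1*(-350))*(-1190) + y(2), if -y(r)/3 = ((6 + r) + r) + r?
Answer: -435576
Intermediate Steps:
A(M) = -M^(3/2)/4 (A(M) = -M*√M/4 = -M^(3/2)/4)
y(r) = -18 - 9*r (y(r) = -3*(((6 + r) + r) + r) = -3*((6 + 2*r) + r) = -3*(6 + 3*r) = -18 - 9*r)
((-2 + A(4))² - 1*(-350))*(-1190) + y(2) = ((-2 - 4^(3/2)/4)² - 1*(-350))*(-1190) + (-18 - 9*2) = ((-2 - ¼*8)² + 350)*(-1190) + (-18 - 18) = ((-2 - 2)² + 350)*(-1190) - 36 = ((-4)² + 350)*(-1190) - 36 = (16 + 350)*(-1190) - 36 = 366*(-1190) - 36 = -435540 - 36 = -435576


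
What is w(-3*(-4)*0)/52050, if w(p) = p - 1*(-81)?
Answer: 27/17350 ≈ 0.0015562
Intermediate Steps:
w(p) = 81 + p (w(p) = p + 81 = 81 + p)
w(-3*(-4)*0)/52050 = (81 - 3*(-4)*0)/52050 = (81 + 12*0)*(1/52050) = (81 + 0)*(1/52050) = 81*(1/52050) = 27/17350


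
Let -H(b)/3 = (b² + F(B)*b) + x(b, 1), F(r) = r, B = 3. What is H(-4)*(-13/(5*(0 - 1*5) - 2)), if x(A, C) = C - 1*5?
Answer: 0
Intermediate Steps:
x(A, C) = -5 + C (x(A, C) = C - 5 = -5 + C)
H(b) = 12 - 9*b - 3*b² (H(b) = -3*((b² + 3*b) + (-5 + 1)) = -3*((b² + 3*b) - 4) = -3*(-4 + b² + 3*b) = 12 - 9*b - 3*b²)
H(-4)*(-13/(5*(0 - 1*5) - 2)) = (12 - 9*(-4) - 3*(-4)²)*(-13/(5*(0 - 1*5) - 2)) = (12 + 36 - 3*16)*(-13/(5*(0 - 5) - 2)) = (12 + 36 - 48)*(-13/(5*(-5) - 2)) = 0*(-13/(-25 - 2)) = 0*(-13/(-27)) = 0*(-13*(-1/27)) = 0*(13/27) = 0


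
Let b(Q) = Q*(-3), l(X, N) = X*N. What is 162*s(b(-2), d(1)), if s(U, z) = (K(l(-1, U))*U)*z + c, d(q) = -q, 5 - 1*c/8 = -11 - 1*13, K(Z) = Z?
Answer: 43416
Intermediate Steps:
l(X, N) = N*X
b(Q) = -3*Q
c = 232 (c = 40 - 8*(-11 - 1*13) = 40 - 8*(-11 - 13) = 40 - 8*(-24) = 40 + 192 = 232)
s(U, z) = 232 - z*U² (s(U, z) = ((U*(-1))*U)*z + 232 = ((-U)*U)*z + 232 = (-U²)*z + 232 = -z*U² + 232 = 232 - z*U²)
162*s(b(-2), d(1)) = 162*(232 - (-1*1)*(-3*(-2))²) = 162*(232 - 1*(-1)*6²) = 162*(232 - 1*(-1)*36) = 162*(232 + 36) = 162*268 = 43416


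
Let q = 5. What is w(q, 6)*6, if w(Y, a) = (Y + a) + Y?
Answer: 96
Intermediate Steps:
w(Y, a) = a + 2*Y
w(q, 6)*6 = (6 + 2*5)*6 = (6 + 10)*6 = 16*6 = 96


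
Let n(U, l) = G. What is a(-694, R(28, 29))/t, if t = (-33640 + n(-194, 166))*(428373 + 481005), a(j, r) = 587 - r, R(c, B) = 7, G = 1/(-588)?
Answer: -56840/2997964791723 ≈ -1.8960e-8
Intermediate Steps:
G = -1/588 ≈ -0.0017007
n(U, l) = -1/588
t = -2997964791723/98 (t = (-33640 - 1/588)*(428373 + 481005) = -19780321/588*909378 = -2997964791723/98 ≈ -3.0591e+10)
a(-694, R(28, 29))/t = (587 - 1*7)/(-2997964791723/98) = (587 - 7)*(-98/2997964791723) = 580*(-98/2997964791723) = -56840/2997964791723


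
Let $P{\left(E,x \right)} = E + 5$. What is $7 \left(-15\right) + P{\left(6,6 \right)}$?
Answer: $-94$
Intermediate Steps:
$P{\left(E,x \right)} = 5 + E$
$7 \left(-15\right) + P{\left(6,6 \right)} = 7 \left(-15\right) + \left(5 + 6\right) = -105 + 11 = -94$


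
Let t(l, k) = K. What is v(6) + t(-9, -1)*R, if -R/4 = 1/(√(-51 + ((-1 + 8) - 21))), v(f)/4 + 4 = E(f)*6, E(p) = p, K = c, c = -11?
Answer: 128 - 44*I*√65/65 ≈ 128.0 - 5.4575*I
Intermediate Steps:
K = -11
t(l, k) = -11
v(f) = -16 + 24*f (v(f) = -16 + 4*(f*6) = -16 + 4*(6*f) = -16 + 24*f)
R = 4*I*√65/65 (R = -4/√(-51 + ((-1 + 8) - 21)) = -4/√(-51 + (7 - 21)) = -4/√(-51 - 14) = -4*(-I*√65/65) = -(-4)*I*√65/65 = 4*I*√65/65 ≈ 0.49614*I)
v(6) + t(-9, -1)*R = (-16 + 24*6) - 44*I*√65/65 = (-16 + 144) - 44*I*√65/65 = 128 - 44*I*√65/65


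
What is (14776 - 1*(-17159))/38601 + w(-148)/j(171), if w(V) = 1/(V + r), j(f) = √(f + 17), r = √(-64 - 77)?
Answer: 10645/12867 - 74*√47/1036115 - I*√3/44090 ≈ 0.82682 - 3.9284e-5*I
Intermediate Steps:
r = I*√141 (r = √(-141) = I*√141 ≈ 11.874*I)
j(f) = √(17 + f)
w(V) = 1/(V + I*√141)
(14776 - 1*(-17159))/38601 + w(-148)/j(171) = (14776 - 1*(-17159))/38601 + 1/((-148 + I*√141)*(√(17 + 171))) = (14776 + 17159)*(1/38601) + 1/((-148 + I*√141)*(√188)) = 31935*(1/38601) + 1/((-148 + I*√141)*((2*√47))) = 10645/12867 + (√47/94)/(-148 + I*√141) = 10645/12867 + √47/(94*(-148 + I*√141))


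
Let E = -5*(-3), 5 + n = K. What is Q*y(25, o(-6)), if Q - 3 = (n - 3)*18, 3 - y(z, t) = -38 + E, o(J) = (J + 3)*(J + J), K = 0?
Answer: -3666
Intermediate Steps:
n = -5 (n = -5 + 0 = -5)
o(J) = 2*J*(3 + J) (o(J) = (3 + J)*(2*J) = 2*J*(3 + J))
E = 15
y(z, t) = 26 (y(z, t) = 3 - (-38 + 15) = 3 - 1*(-23) = 3 + 23 = 26)
Q = -141 (Q = 3 + (-5 - 3)*18 = 3 - 8*18 = 3 - 144 = -141)
Q*y(25, o(-6)) = -141*26 = -3666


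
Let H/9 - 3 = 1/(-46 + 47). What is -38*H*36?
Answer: -49248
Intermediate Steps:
H = 36 (H = 27 + 9/(-46 + 47) = 27 + 9/1 = 27 + 9*1 = 27 + 9 = 36)
-38*H*36 = -38*36*36 = -1368*36 = -49248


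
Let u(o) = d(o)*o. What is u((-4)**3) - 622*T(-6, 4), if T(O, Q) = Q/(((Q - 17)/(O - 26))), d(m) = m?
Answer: -26368/13 ≈ -2028.3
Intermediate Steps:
u(o) = o**2 (u(o) = o*o = o**2)
T(O, Q) = Q*(-26 + O)/(-17 + Q) (T(O, Q) = Q/(((-17 + Q)/(-26 + O))) = Q*((-26 + O)/(-17 + Q)) = Q*(-26 + O)/(-17 + Q))
u((-4)**3) - 622*T(-6, 4) = ((-4)**3)**2 - 2488*(-26 - 6)/(-17 + 4) = (-64)**2 - 2488*(-32)/(-13) = 4096 - 2488*(-1)*(-32)/13 = 4096 - 622*128/13 = 4096 - 79616/13 = -26368/13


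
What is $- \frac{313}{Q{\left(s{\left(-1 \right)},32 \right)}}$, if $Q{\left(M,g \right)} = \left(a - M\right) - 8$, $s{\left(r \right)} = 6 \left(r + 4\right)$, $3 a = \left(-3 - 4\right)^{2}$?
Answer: $\frac{939}{29} \approx 32.379$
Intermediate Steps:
$a = \frac{49}{3}$ ($a = \frac{\left(-3 - 4\right)^{2}}{3} = \frac{\left(-7\right)^{2}}{3} = \frac{1}{3} \cdot 49 = \frac{49}{3} \approx 16.333$)
$s{\left(r \right)} = 24 + 6 r$ ($s{\left(r \right)} = 6 \left(4 + r\right) = 24 + 6 r$)
$Q{\left(M,g \right)} = \frac{25}{3} - M$ ($Q{\left(M,g \right)} = \left(\frac{49}{3} - M\right) - 8 = \frac{25}{3} - M$)
$- \frac{313}{Q{\left(s{\left(-1 \right)},32 \right)}} = - \frac{313}{\frac{25}{3} - \left(24 + 6 \left(-1\right)\right)} = - \frac{313}{\frac{25}{3} - \left(24 - 6\right)} = - \frac{313}{\frac{25}{3} - 18} = - \frac{313}{- \frac{29}{3}} = \left(-313\right) \left(- \frac{3}{29}\right) = \frac{939}{29}$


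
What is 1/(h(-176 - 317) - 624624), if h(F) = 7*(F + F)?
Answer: -1/631526 ≈ -1.5835e-6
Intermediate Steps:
h(F) = 14*F (h(F) = 7*(2*F) = 14*F)
1/(h(-176 - 317) - 624624) = 1/(14*(-176 - 317) - 624624) = 1/(14*(-493) - 624624) = 1/(-6902 - 624624) = 1/(-631526) = -1/631526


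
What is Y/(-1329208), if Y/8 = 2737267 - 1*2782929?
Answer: 45662/166151 ≈ 0.27482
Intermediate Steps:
Y = -365296 (Y = 8*(2737267 - 1*2782929) = 8*(2737267 - 2782929) = 8*(-45662) = -365296)
Y/(-1329208) = -365296/(-1329208) = -365296*(-1/1329208) = 45662/166151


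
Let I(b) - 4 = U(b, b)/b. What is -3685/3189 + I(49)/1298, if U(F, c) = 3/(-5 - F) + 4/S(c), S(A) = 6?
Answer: -1402478263/1216960668 ≈ -1.1524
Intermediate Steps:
U(F, c) = ⅔ + 3/(-5 - F) (U(F, c) = 3/(-5 - F) + 4/6 = 3/(-5 - F) + 4*(⅙) = 3/(-5 - F) + ⅔ = ⅔ + 3/(-5 - F))
I(b) = 4 + (1 + 2*b)/(3*b*(5 + b)) (I(b) = 4 + ((1 + 2*b)/(3*(5 + b)))/b = 4 + (1 + 2*b)/(3*b*(5 + b)))
-3685/3189 + I(49)/1298 = -3685/3189 + ((⅓)*(1 + 12*49² + 62*49)/(49*(5 + 49)))/1298 = -3685*1/3189 + ((⅓)*(1/49)*(1 + 12*2401 + 3038)/54)*(1/1298) = -3685/3189 + ((⅓)*(1/49)*(1/54)*(1 + 28812 + 3038))*(1/1298) = -3685/3189 + ((⅓)*(1/49)*(1/54)*31851)*(1/1298) = -3685/3189 + (3539/882)*(1/1298) = -3685/3189 + 3539/1144836 = -1402478263/1216960668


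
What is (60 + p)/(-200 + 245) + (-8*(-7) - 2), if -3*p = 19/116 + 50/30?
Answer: 2598923/46980 ≈ 55.320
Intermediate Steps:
p = -637/1044 (p = -(19/116 + 50/30)/3 = -(19*(1/116) + 50*(1/30))/3 = -(19/116 + 5/3)/3 = -⅓*637/348 = -637/1044 ≈ -0.61015)
(60 + p)/(-200 + 245) + (-8*(-7) - 2) = (60 - 637/1044)/(-200 + 245) + (-8*(-7) - 2) = (62003/1044)/45 + (56 - 2) = (62003/1044)*(1/45) + 54 = 62003/46980 + 54 = 2598923/46980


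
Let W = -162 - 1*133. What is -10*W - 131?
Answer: 2819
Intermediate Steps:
W = -295 (W = -162 - 133 = -295)
-10*W - 131 = -10*(-295) - 131 = 2950 - 131 = 2819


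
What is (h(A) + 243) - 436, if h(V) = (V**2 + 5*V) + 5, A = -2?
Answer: -194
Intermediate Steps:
h(V) = 5 + V**2 + 5*V
(h(A) + 243) - 436 = ((5 + (-2)**2 + 5*(-2)) + 243) - 436 = ((5 + 4 - 10) + 243) - 436 = (-1 + 243) - 436 = 242 - 436 = -194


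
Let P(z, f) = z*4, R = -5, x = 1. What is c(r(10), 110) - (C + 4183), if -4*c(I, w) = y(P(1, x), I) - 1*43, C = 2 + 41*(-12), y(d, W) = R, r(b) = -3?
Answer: -3681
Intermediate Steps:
P(z, f) = 4*z
y(d, W) = -5
C = -490 (C = 2 - 492 = -490)
c(I, w) = 12 (c(I, w) = -(-5 - 1*43)/4 = -(-5 - 43)/4 = -1/4*(-48) = 12)
c(r(10), 110) - (C + 4183) = 12 - (-490 + 4183) = 12 - 1*3693 = 12 - 3693 = -3681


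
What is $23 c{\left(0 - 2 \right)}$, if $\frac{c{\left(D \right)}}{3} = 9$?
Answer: $621$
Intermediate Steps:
$c{\left(D \right)} = 27$ ($c{\left(D \right)} = 3 \cdot 9 = 27$)
$23 c{\left(0 - 2 \right)} = 23 \cdot 27 = 621$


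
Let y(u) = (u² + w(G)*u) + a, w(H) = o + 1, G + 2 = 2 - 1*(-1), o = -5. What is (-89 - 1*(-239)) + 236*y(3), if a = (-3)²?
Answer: 1566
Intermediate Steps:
G = 1 (G = -2 + (2 - 1*(-1)) = -2 + (2 + 1) = -2 + 3 = 1)
a = 9
w(H) = -4 (w(H) = -5 + 1 = -4)
y(u) = 9 + u² - 4*u (y(u) = (u² - 4*u) + 9 = 9 + u² - 4*u)
(-89 - 1*(-239)) + 236*y(3) = (-89 - 1*(-239)) + 236*(9 + 3² - 4*3) = (-89 + 239) + 236*(9 + 9 - 12) = 150 + 236*6 = 150 + 1416 = 1566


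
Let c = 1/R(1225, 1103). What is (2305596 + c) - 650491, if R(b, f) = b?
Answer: 2027503626/1225 ≈ 1.6551e+6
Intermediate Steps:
c = 1/1225 ≈ 0.00081633
(2305596 + c) - 650491 = (2305596 + 1/1225) - 650491 = 2824355101/1225 - 650491 = 2027503626/1225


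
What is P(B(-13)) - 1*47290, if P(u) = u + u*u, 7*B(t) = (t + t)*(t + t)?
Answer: -1855502/49 ≈ -37867.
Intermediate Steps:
B(t) = 4*t²/7 (B(t) = ((t + t)*(t + t))/7 = ((2*t)*(2*t))/7 = (4*t²)/7 = 4*t²/7)
P(u) = u + u²
P(B(-13)) - 1*47290 = ((4/7)*(-13)²)*(1 + (4/7)*(-13)²) - 1*47290 = ((4/7)*169)*(1 + (4/7)*169) - 47290 = 676*(1 + 676/7)/7 - 47290 = (676/7)*(683/7) - 47290 = 461708/49 - 47290 = -1855502/49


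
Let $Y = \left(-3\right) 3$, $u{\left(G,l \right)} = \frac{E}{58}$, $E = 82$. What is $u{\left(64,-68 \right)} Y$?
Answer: $- \frac{369}{29} \approx -12.724$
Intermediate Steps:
$u{\left(G,l \right)} = \frac{41}{29}$ ($u{\left(G,l \right)} = \frac{82}{58} = 82 \cdot \frac{1}{58} = \frac{41}{29}$)
$Y = -9$
$u{\left(64,-68 \right)} Y = \frac{41}{29} \left(-9\right) = - \frac{369}{29}$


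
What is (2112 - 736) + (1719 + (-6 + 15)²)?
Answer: 3176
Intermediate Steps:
(2112 - 736) + (1719 + (-6 + 15)²) = 1376 + (1719 + 9²) = 1376 + (1719 + 81) = 1376 + 1800 = 3176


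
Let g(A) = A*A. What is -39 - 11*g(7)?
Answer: -578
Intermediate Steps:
g(A) = A**2
-39 - 11*g(7) = -39 - 11*7**2 = -39 - 11*49 = -39 - 539 = -578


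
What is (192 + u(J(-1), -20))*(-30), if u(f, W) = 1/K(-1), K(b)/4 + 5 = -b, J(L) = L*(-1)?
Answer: -46065/8 ≈ -5758.1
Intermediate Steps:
J(L) = -L
K(b) = -20 - 4*b (K(b) = -20 + 4*(-b) = -20 - 4*b)
u(f, W) = -1/16 (u(f, W) = 1/(-20 - 4*(-1)) = 1/(-20 + 4) = 1/(-16) = -1/16)
(192 + u(J(-1), -20))*(-30) = (192 - 1/16)*(-30) = (3071/16)*(-30) = -46065/8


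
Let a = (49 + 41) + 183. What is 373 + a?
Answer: 646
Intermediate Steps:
a = 273 (a = 90 + 183 = 273)
373 + a = 373 + 273 = 646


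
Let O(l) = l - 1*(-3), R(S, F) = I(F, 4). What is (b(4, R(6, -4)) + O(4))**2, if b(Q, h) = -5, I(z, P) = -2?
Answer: 4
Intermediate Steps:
R(S, F) = -2
O(l) = 3 + l (O(l) = l + 3 = 3 + l)
(b(4, R(6, -4)) + O(4))**2 = (-5 + (3 + 4))**2 = (-5 + 7)**2 = 2**2 = 4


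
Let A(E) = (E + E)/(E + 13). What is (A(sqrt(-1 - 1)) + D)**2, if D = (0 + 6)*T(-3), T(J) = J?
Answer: 4*(-13561*I + 1872*sqrt(2))/(-167*I + 26*sqrt(2)) ≈ 323.11 - 7.7309*I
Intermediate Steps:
A(E) = 2*E/(13 + E) (A(E) = (2*E)/(13 + E) = 2*E/(13 + E))
D = -18 (D = (0 + 6)*(-3) = 6*(-3) = -18)
(A(sqrt(-1 - 1)) + D)**2 = (2*sqrt(-1 - 1)/(13 + sqrt(-1 - 1)) - 18)**2 = (2*sqrt(-2)/(13 + sqrt(-2)) - 18)**2 = (2*(I*sqrt(2))/(13 + I*sqrt(2)) - 18)**2 = (2*I*sqrt(2)/(13 + I*sqrt(2)) - 18)**2 = (-18 + 2*I*sqrt(2)/(13 + I*sqrt(2)))**2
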